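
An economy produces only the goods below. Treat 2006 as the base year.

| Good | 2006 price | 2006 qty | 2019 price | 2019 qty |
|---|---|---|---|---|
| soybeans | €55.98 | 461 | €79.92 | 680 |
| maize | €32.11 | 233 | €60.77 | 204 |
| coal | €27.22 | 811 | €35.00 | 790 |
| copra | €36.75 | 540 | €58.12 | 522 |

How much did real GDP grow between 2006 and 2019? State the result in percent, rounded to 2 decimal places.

13.42%

Real GDP 2006 = Nominal GDP 2006 = 55.98·461 + 32.11·233 + 27.22·811 + 36.75·540 = 75208.83.
Real GDP 2019 (at 2006 prices) = 55.98·680 + 32.11·204 + 27.22·790 + 36.75·522 = 85304.14.
Real growth = 85304.14/75208.83 − 1 = 0.1342.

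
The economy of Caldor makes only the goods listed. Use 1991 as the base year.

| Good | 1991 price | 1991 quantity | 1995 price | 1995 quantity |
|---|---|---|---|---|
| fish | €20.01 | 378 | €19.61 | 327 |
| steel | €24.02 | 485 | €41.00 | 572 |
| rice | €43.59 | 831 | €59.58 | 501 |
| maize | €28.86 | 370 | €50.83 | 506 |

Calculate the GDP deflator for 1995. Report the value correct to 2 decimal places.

Nominal GDP 1995 = 19.61·327 + 41.00·572 + 59.58·501 + 50.83·506 = 85434.03.
Real GDP 1995 (at 1991 prices) = 20.01·327 + 24.02·572 + 43.59·501 + 28.86·506 = 56724.46.
Deflator = Nominal/Real × 100 = 85434.03/56724.46 × 100 = 150.612.

150.61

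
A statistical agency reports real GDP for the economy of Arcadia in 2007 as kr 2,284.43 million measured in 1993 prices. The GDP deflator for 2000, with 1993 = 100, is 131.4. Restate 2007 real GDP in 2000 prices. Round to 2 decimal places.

kr 3,001.74 million

Real GDP in 2000 prices = Real GDP in 1993 prices × (P_2000/P_1993) = 2284.43 × 1.314 = 3001.74.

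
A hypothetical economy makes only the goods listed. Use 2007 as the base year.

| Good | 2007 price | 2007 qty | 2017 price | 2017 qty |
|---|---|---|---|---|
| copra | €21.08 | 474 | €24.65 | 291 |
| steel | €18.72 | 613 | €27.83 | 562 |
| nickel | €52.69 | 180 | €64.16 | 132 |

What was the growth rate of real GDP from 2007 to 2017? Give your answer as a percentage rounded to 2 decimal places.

-23.72%

Real GDP 2007 = Nominal GDP 2007 = 21.08·474 + 18.72·613 + 52.69·180 = 30951.48.
Real GDP 2017 (at 2007 prices) = 21.08·291 + 18.72·562 + 52.69·132 = 23610.00.
Real growth = 23610.00/30951.48 − 1 = -0.2372.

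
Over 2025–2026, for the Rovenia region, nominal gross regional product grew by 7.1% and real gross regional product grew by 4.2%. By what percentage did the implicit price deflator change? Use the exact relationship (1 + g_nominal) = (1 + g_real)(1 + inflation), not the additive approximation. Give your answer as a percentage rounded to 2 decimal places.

(1 + g_nom) = (1 + g_real)(1 + π), so π = 1.0710 / 1.0420 − 1 = 0.02783.

2.78%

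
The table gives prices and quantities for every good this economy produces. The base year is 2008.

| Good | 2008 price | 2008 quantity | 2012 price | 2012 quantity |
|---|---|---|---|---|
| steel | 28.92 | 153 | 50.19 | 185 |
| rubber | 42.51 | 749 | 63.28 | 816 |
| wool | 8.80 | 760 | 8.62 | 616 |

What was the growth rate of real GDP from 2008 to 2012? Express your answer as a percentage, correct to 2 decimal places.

5.84%

Real GDP 2008 = Nominal GDP 2008 = 28.92·153 + 42.51·749 + 8.80·760 = 42952.75.
Real GDP 2012 (at 2008 prices) = 28.92·185 + 42.51·816 + 8.80·616 = 45459.16.
Real growth = 45459.16/42952.75 − 1 = 0.0584.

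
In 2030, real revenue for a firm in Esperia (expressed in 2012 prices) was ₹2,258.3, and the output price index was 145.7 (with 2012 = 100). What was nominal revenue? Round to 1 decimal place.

₹3,290.3

Nominal revenue = Real × (output price index/100) = 2258.3 × 1.457 = 3290.34.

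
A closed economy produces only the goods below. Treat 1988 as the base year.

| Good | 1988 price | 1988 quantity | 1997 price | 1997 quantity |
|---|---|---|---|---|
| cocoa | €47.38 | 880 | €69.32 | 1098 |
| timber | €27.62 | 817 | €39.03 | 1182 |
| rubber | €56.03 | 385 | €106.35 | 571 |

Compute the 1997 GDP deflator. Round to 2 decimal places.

Nominal GDP 1997 = 69.32·1098 + 39.03·1182 + 106.35·571 = 182972.67.
Real GDP 1997 (at 1988 prices) = 47.38·1098 + 27.62·1182 + 56.03·571 = 116663.21.
Deflator = Nominal/Real × 100 = 182972.67/116663.21 × 100 = 156.838.

156.84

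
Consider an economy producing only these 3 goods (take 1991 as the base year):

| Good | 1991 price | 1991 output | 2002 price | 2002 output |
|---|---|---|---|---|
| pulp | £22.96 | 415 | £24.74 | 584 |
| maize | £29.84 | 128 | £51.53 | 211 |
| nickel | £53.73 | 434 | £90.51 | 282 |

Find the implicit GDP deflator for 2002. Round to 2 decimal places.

145.87

Nominal GDP 2002 = 24.74·584 + 51.53·211 + 90.51·282 = 50844.81.
Real GDP 2002 (at 1991 prices) = 22.96·584 + 29.84·211 + 53.73·282 = 34856.74.
Deflator = Nominal/Real × 100 = 50844.81/34856.74 × 100 = 145.868.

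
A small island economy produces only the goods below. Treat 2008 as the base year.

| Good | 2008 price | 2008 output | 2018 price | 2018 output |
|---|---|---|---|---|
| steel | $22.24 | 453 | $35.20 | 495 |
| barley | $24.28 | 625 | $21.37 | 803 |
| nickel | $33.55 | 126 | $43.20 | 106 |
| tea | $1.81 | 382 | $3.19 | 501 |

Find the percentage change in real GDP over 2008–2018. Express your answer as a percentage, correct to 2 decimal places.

15.91%

Real GDP 2008 = Nominal GDP 2008 = 22.24·453 + 24.28·625 + 33.55·126 + 1.81·382 = 30168.44.
Real GDP 2018 (at 2008 prices) = 22.24·495 + 24.28·803 + 33.55·106 + 1.81·501 = 34968.75.
Real growth = 34968.75/30168.44 − 1 = 0.1591.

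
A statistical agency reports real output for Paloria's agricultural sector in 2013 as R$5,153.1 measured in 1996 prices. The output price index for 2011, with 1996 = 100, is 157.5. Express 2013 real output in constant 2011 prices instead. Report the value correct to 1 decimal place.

R$8,116.1

Real output in 2011 prices = Real output in 1996 prices × (P_2011/P_1996) = 5153.1 × 1.575 = 8116.13.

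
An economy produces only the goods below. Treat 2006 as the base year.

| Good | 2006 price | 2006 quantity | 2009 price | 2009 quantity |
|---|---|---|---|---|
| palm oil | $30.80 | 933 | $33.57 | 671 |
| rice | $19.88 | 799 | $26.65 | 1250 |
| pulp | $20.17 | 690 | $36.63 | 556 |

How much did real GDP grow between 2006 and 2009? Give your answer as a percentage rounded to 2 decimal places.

-3.09%

Real GDP 2006 = Nominal GDP 2006 = 30.80·933 + 19.88·799 + 20.17·690 = 58537.82.
Real GDP 2009 (at 2006 prices) = 30.80·671 + 19.88·1250 + 20.17·556 = 56731.32.
Real growth = 56731.32/58537.82 − 1 = -0.0309.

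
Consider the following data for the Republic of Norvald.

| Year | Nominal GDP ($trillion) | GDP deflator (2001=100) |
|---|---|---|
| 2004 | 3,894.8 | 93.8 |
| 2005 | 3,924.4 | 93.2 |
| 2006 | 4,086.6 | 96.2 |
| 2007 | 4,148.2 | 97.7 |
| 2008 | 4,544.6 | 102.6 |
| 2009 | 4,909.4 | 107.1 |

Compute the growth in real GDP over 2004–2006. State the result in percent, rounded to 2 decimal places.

Real GDP 2004 = 3894.8/0.938 = 4152.24.
Real GDP 2006 = 4086.6/0.962 = 4248.02.
Change = 4248.02/4152.24 − 1 = 0.0231.

2.31%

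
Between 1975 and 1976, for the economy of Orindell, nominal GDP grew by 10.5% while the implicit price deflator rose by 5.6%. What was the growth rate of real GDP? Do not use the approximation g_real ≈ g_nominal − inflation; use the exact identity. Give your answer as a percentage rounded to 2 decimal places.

(1 + g_nom) = (1 + g_real)(1 + π), so g_real = 1.1050 / 1.0560 − 1 = 0.04640.

4.64%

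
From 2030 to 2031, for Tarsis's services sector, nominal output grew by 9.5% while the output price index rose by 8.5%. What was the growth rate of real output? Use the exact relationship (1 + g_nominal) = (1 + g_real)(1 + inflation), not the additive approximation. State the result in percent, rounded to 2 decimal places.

(1 + g_nom) = (1 + g_real)(1 + π), so g_real = 1.0950 / 1.0850 − 1 = 0.00922.

0.92%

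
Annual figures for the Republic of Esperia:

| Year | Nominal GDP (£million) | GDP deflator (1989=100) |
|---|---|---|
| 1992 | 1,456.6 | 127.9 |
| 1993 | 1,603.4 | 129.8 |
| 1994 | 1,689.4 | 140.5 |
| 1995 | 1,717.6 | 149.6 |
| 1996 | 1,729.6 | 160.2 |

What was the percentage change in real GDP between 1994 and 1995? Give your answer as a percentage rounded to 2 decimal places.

Real GDP 1994 = 1689.4/1.405 = 1202.42.
Real GDP 1995 = 1717.6/1.496 = 1148.13.
Change = 1148.13/1202.42 − 1 = -0.0452.

-4.52%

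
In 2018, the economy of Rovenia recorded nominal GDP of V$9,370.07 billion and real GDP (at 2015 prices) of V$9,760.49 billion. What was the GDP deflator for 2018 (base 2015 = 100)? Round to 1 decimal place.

GDP deflator = (Nominal / Real) × 100 = 9370.07 / 9760.49 × 100 = 96.00.

96.0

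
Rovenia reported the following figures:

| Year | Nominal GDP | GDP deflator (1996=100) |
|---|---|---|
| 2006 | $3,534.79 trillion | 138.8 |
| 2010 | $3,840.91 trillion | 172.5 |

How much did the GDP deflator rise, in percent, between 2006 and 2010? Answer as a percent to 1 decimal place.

24.3%

Price-level change = 172.5 / 138.8 − 1 = 0.2428.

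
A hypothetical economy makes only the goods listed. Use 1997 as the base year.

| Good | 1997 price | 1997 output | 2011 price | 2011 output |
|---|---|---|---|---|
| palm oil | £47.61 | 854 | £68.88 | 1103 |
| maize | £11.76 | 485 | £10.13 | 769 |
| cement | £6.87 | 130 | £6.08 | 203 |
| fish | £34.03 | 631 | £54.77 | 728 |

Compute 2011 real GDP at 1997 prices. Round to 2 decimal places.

£87725.72

Real GDP 2011 = Σ (p_1997 × q_2011) = 47.61·1103 + 11.76·769 + 6.87·203 + 34.03·728 = 87725.72.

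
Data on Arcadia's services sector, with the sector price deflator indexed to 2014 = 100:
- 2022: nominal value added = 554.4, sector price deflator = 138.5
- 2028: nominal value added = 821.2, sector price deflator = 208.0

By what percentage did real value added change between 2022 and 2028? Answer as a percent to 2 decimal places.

-1.37%

Real value added 2022 = 554.4 / 1.385 = 400.29.
Real value added 2028 = 821.2 / 2.080 = 394.81.
Real growth = 394.81 / 400.29 − 1 = -0.0137.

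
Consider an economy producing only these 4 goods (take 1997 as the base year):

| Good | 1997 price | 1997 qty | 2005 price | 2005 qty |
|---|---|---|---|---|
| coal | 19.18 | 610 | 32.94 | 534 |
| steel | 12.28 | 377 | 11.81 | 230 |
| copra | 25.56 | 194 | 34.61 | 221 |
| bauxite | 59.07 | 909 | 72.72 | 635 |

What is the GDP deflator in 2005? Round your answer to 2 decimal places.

131.85

Nominal GDP 2005 = 32.94·534 + 11.81·230 + 34.61·221 + 72.72·635 = 74132.27.
Real GDP 2005 (at 1997 prices) = 19.18·534 + 12.28·230 + 25.56·221 + 59.07·635 = 56224.73.
Deflator = Nominal/Real × 100 = 74132.27/56224.73 × 100 = 131.850.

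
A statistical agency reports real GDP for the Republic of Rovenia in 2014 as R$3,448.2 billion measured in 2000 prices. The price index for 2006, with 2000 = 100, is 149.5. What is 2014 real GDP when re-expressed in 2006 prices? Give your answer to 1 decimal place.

Real GDP in 2006 prices = Real GDP in 2000 prices × (P_2006/P_2000) = 3448.2 × 1.495 = 5155.06.

R$5,155.1 billion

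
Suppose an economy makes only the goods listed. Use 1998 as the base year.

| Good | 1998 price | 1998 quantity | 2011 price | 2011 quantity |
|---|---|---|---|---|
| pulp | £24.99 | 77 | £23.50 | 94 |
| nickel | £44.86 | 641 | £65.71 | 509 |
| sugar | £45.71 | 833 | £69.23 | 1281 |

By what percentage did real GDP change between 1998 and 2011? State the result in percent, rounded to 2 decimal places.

Real GDP 1998 = Nominal GDP 1998 = 24.99·77 + 44.86·641 + 45.71·833 = 68755.92.
Real GDP 2011 (at 1998 prices) = 24.99·94 + 44.86·509 + 45.71·1281 = 83737.31.
Real growth = 83737.31/68755.92 − 1 = 0.2179.

21.79%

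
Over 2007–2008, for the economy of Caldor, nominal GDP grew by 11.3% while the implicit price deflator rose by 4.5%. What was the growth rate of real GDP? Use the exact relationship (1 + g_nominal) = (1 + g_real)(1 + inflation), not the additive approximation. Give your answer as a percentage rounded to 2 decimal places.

(1 + g_nom) = (1 + g_real)(1 + π), so g_real = 1.1130 / 1.0450 − 1 = 0.06507.

6.51%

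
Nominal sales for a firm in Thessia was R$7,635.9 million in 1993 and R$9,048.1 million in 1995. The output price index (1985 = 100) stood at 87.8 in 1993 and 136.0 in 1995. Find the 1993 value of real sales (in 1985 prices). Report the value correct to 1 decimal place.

R$8,696.9 million

Real sales = Nominal / (output price index/100) = 7635.9 / 0.878 = 8696.92.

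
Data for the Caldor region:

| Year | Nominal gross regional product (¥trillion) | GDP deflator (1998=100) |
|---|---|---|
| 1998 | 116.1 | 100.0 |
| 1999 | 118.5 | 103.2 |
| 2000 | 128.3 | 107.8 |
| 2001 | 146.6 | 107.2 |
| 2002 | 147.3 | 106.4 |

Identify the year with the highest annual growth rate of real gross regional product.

1999: real = 118.5/1.032 = 114.83; growth vs 1998 (116.10) = -1.09%.
2000: real = 128.3/1.078 = 119.02; growth vs 1999 (114.83) = 3.65%.
2001: real = 146.6/1.072 = 136.75; growth vs 2000 (119.02) = 14.90%.
2002: real = 147.3/1.064 = 138.44; growth vs 2001 (136.75) = 1.24%.

2001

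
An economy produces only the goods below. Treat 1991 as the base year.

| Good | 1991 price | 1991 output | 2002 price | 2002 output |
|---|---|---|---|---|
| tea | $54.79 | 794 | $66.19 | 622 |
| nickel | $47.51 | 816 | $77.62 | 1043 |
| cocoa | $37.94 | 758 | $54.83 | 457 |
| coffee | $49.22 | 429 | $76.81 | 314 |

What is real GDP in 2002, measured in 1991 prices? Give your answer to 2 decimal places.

$116425.97

Real GDP 2002 = Σ (p_1991 × q_2002) = 54.79·622 + 47.51·1043 + 37.94·457 + 49.22·314 = 116425.97.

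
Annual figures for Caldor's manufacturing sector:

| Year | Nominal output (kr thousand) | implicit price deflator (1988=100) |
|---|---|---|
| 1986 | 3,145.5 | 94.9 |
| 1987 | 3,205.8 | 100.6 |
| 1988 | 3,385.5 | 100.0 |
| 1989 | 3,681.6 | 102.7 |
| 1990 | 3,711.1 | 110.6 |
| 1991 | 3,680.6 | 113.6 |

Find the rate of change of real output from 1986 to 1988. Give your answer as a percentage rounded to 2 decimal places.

2.14%

Real output 1986 = 3145.5/0.949 = 3314.54.
Real output 1988 = 3385.5/1.000 = 3385.50.
Change = 3385.50/3314.54 − 1 = 0.0214.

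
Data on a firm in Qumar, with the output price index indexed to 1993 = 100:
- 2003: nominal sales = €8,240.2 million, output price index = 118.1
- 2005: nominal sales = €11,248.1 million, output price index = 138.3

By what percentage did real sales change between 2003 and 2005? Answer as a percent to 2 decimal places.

Real sales 2003 = 8240.2 / 1.181 = 6977.31.
Real sales 2005 = 11248.1 / 1.383 = 8133.12.
Real growth = 8133.12 / 6977.31 − 1 = 0.1657.

16.57%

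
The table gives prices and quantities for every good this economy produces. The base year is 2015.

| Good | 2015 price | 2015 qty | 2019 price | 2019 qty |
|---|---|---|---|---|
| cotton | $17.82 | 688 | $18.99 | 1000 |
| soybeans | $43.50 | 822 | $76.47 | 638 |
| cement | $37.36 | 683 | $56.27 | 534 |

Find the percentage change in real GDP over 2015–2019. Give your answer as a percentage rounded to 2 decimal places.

-10.89%

Real GDP 2015 = Nominal GDP 2015 = 17.82·688 + 43.50·822 + 37.36·683 = 73534.04.
Real GDP 2019 (at 2015 prices) = 17.82·1000 + 43.50·638 + 37.36·534 = 65523.24.
Real growth = 65523.24/73534.04 − 1 = -0.1089.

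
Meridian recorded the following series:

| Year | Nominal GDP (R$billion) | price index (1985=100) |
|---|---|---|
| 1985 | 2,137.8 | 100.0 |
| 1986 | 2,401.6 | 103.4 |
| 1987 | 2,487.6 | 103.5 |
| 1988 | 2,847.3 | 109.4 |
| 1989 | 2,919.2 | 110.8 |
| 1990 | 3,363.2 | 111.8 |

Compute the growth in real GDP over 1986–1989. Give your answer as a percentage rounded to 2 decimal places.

Real GDP 1986 = 2401.6/1.034 = 2322.63.
Real GDP 1989 = 2919.2/1.108 = 2634.66.
Change = 2634.66/2322.63 − 1 = 0.1343.

13.43%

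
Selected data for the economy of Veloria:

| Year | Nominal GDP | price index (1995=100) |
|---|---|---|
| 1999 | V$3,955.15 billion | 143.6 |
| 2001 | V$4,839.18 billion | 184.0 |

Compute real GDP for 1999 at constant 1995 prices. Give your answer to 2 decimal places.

V$2,754.28 billion

Real GDP = Nominal / (price index/100) = 3955.15 / 1.436 = 2754.28.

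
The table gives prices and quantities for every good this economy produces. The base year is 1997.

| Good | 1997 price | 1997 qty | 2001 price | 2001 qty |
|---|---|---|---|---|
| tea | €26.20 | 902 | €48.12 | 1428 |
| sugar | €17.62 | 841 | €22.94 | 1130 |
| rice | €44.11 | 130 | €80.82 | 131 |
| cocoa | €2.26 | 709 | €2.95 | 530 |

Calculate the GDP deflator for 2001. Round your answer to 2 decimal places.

Nominal GDP 2001 = 48.12·1428 + 22.94·1130 + 80.82·131 + 2.95·530 = 106788.48.
Real GDP 2001 (at 1997 prices) = 26.20·1428 + 17.62·1130 + 44.11·131 + 2.26·530 = 64300.41.
Deflator = Nominal/Real × 100 = 106788.48/64300.41 × 100 = 166.077.

166.08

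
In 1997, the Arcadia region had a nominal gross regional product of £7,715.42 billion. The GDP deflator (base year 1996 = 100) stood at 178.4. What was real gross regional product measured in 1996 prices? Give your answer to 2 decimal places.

Real gross regional product = Nominal / (GDP deflator/100) = 7715.42 / 1.784 = 4324.79.

£4,324.79 billion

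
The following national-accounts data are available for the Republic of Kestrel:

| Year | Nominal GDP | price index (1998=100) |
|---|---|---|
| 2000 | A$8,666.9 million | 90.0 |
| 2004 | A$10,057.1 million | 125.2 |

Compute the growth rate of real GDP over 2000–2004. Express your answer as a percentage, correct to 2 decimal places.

-16.58%

Deflate each year: 2000 → 8666.9/0.900 = 9629.89; 2004 → 10057.1/1.252 = 8032.83.
So real GDP changed by 8032.83/9629.89 − 1 = -0.1658, i.e. -16.58%.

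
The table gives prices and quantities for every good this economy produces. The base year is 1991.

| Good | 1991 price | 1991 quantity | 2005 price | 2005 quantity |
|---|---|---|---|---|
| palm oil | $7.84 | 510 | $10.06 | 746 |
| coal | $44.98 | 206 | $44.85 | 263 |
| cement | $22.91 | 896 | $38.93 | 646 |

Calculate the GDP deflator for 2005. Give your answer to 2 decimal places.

Nominal GDP 2005 = 10.06·746 + 44.85·263 + 38.93·646 = 44449.09.
Real GDP 2005 (at 1991 prices) = 7.84·746 + 44.98·263 + 22.91·646 = 32478.24.
Deflator = Nominal/Real × 100 = 44449.09/32478.24 × 100 = 136.858.

136.86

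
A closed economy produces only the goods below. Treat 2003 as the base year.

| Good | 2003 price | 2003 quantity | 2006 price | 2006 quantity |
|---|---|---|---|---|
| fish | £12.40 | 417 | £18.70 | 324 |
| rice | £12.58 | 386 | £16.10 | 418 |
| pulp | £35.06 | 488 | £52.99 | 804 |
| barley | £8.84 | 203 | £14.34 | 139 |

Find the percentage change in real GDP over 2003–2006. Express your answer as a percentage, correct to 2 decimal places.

33.74%

Real GDP 2003 = Nominal GDP 2003 = 12.40·417 + 12.58·386 + 35.06·488 + 8.84·203 = 28930.48.
Real GDP 2006 (at 2003 prices) = 12.40·324 + 12.58·418 + 35.06·804 + 8.84·139 = 38693.04.
Real growth = 38693.04/28930.48 − 1 = 0.3374.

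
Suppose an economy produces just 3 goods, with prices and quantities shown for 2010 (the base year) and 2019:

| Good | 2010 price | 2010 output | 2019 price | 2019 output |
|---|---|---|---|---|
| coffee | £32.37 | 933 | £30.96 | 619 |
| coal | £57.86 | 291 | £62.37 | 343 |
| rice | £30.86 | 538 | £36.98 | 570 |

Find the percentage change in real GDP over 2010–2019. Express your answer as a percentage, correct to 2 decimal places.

Real GDP 2010 = Nominal GDP 2010 = 32.37·933 + 57.86·291 + 30.86·538 = 63641.15.
Real GDP 2019 (at 2010 prices) = 32.37·619 + 57.86·343 + 30.86·570 = 57473.21.
Real growth = 57473.21/63641.15 − 1 = -0.0969.

-9.69%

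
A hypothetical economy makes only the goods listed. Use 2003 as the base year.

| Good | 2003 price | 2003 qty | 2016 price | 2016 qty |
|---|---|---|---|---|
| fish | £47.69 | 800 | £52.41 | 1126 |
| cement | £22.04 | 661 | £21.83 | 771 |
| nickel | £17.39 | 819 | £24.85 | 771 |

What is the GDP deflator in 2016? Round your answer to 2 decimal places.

Nominal GDP 2016 = 52.41·1126 + 21.83·771 + 24.85·771 = 95003.94.
Real GDP 2016 (at 2003 prices) = 47.69·1126 + 22.04·771 + 17.39·771 = 84099.47.
Deflator = Nominal/Real × 100 = 95003.94/84099.47 × 100 = 112.966.

112.97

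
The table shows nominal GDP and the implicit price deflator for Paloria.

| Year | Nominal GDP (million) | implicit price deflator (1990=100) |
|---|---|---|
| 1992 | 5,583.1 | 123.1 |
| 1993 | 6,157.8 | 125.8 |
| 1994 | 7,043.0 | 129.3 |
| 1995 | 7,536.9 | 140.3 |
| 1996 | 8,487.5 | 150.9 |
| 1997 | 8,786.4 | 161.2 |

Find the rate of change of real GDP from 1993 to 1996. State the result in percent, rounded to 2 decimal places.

Real GDP 1993 = 6157.8/1.258 = 4894.91.
Real GDP 1996 = 8487.5/1.509 = 5624.59.
Change = 5624.59/4894.91 − 1 = 0.1491.

14.91%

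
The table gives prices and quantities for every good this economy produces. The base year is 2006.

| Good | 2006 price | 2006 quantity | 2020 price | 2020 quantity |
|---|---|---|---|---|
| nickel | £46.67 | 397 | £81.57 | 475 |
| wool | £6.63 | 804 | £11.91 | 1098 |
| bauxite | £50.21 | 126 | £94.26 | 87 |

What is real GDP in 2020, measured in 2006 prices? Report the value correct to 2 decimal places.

£33816.26

Real GDP 2020 = Σ (p_2006 × q_2020) = 46.67·475 + 6.63·1098 + 50.21·87 = 33816.26.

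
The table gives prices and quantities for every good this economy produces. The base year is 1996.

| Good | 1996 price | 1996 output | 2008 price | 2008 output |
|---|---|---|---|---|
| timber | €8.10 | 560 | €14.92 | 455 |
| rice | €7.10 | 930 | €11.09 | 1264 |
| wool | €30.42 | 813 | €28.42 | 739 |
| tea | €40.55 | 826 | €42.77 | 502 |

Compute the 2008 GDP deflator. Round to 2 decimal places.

114.02

Nominal GDP 2008 = 14.92·455 + 11.09·1264 + 28.42·739 + 42.77·502 = 63279.28.
Real GDP 2008 (at 1996 prices) = 8.10·455 + 7.10·1264 + 30.42·739 + 40.55·502 = 55496.38.
Deflator = Nominal/Real × 100 = 63279.28/55496.38 × 100 = 114.024.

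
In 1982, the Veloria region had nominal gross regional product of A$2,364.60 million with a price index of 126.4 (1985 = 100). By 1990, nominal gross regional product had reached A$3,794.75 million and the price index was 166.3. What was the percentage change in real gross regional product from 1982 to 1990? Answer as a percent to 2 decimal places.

Real gross regional product 1982 = 2364.60 / 1.264 = 1870.73.
Real gross regional product 1990 = 3794.75 / 1.663 = 2281.87.
Real growth = 2281.87 / 1870.73 − 1 = 0.2198.

21.98%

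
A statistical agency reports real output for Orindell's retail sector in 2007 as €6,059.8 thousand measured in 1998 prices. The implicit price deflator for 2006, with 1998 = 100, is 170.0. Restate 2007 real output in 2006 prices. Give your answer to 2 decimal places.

€10,301.66 thousand

Real output in 2006 prices = Real output in 1998 prices × (P_2006/P_1998) = 6059.8 × 1.700 = 10301.66.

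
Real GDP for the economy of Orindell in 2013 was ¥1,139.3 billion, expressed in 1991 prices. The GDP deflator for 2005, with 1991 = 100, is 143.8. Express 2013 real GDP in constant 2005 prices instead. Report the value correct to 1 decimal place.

Real GDP in 2005 prices = Real GDP in 1991 prices × (P_2005/P_1991) = 1139.3 × 1.438 = 1638.31.

¥1,638.3 billion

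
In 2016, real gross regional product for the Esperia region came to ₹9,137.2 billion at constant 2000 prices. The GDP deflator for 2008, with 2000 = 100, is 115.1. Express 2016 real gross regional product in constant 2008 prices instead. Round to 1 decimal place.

Real gross regional product in 2008 prices = Real gross regional product in 2000 prices × (P_2008/P_2000) = 9137.2 × 1.151 = 10516.92.

₹10,516.9 billion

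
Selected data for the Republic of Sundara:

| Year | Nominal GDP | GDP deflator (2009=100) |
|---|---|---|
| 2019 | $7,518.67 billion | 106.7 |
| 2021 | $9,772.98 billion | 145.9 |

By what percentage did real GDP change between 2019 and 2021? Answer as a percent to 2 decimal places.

-4.94%

Real GDP 2019 = 7518.67 / 1.067 = 7046.55.
Real GDP 2021 = 9772.98 / 1.459 = 6698.41.
Real growth = 6698.41 / 7046.55 − 1 = -0.0494.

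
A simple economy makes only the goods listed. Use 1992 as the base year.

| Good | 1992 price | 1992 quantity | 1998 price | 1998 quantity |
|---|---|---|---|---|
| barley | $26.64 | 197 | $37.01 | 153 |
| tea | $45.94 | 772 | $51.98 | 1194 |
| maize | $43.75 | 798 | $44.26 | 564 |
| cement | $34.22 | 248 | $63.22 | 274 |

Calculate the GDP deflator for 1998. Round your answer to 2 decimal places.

Nominal GDP 1998 = 37.01·153 + 51.98·1194 + 44.26·564 + 63.22·274 = 110011.57.
Real GDP 1998 (at 1992 prices) = 26.64·153 + 45.94·1194 + 43.75·564 + 34.22·274 = 92979.56.
Deflator = Nominal/Real × 100 = 110011.57/92979.56 × 100 = 118.318.

118.32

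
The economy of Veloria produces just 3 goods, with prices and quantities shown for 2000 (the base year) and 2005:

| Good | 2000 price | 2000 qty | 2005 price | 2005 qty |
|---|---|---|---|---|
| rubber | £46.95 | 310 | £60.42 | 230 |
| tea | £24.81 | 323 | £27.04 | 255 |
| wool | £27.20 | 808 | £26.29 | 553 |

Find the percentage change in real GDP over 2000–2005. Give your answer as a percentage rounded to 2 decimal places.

Real GDP 2000 = Nominal GDP 2000 = 46.95·310 + 24.81·323 + 27.20·808 = 44545.73.
Real GDP 2005 (at 2000 prices) = 46.95·230 + 24.81·255 + 27.20·553 = 32166.65.
Real growth = 32166.65/44545.73 − 1 = -0.2779.

-27.79%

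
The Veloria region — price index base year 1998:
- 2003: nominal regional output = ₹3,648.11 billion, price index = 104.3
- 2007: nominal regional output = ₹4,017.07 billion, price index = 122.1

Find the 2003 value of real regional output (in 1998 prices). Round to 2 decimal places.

₹3,497.71 billion

Real regional output = Nominal / (price index/100) = 3648.11 / 1.043 = 3497.71.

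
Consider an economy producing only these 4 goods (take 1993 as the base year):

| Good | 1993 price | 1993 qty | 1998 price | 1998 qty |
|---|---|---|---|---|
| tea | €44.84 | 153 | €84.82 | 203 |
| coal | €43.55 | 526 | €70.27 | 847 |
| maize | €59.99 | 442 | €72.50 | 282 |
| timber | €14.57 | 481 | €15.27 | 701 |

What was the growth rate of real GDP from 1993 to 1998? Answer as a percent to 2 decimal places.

Real GDP 1993 = Nominal GDP 1993 = 44.84·153 + 43.55·526 + 59.99·442 + 14.57·481 = 63291.57.
Real GDP 1998 (at 1993 prices) = 44.84·203 + 43.55·847 + 59.99·282 + 14.57·701 = 73120.12.
Real growth = 73120.12/63291.57 − 1 = 0.1553.

15.53%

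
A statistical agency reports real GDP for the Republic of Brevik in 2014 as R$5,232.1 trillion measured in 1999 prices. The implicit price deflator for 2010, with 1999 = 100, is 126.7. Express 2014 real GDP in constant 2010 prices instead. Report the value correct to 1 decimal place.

R$6,629.1 trillion

Real GDP in 2010 prices = Real GDP in 1999 prices × (P_2010/P_1999) = 5232.1 × 1.267 = 6629.07.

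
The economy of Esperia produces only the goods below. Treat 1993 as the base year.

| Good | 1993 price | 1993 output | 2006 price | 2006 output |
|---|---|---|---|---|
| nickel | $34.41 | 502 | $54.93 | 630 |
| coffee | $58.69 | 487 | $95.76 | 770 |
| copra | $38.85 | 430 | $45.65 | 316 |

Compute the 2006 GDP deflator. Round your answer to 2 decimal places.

Nominal GDP 2006 = 54.93·630 + 95.76·770 + 45.65·316 = 122766.50.
Real GDP 2006 (at 1993 prices) = 34.41·630 + 58.69·770 + 38.85·316 = 79146.20.
Deflator = Nominal/Real × 100 = 122766.50/79146.20 × 100 = 155.114.

155.11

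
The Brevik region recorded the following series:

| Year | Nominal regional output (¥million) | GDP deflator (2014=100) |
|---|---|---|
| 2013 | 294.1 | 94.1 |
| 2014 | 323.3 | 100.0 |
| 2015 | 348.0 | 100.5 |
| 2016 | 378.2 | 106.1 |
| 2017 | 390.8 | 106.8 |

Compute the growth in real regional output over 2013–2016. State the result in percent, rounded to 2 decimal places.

Real regional output 2013 = 294.1/0.941 = 312.54.
Real regional output 2016 = 378.2/1.061 = 356.46.
Change = 356.46/312.54 − 1 = 0.1405.

14.05%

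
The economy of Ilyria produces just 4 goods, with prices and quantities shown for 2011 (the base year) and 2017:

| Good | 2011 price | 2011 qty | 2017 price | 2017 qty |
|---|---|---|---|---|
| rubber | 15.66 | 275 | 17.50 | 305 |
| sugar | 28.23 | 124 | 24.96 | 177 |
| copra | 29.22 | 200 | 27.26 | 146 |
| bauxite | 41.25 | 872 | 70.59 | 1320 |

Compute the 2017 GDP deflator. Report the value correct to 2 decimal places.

156.10

Nominal GDP 2017 = 17.50·305 + 24.96·177 + 27.26·146 + 70.59·1320 = 106914.18.
Real GDP 2017 (at 2011 prices) = 15.66·305 + 28.23·177 + 29.22·146 + 41.25·1320 = 68489.13.
Deflator = Nominal/Real × 100 = 106914.18/68489.13 × 100 = 156.104.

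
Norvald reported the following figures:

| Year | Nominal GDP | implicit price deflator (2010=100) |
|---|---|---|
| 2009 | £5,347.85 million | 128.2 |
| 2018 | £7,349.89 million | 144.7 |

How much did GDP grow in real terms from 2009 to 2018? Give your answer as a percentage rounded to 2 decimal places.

Real GDP 2009 = 5347.85 / 1.282 = 4171.49.
Real GDP 2018 = 7349.89 / 1.447 = 5079.40.
Real growth = 5079.40 / 4171.49 − 1 = 0.2176.

21.76%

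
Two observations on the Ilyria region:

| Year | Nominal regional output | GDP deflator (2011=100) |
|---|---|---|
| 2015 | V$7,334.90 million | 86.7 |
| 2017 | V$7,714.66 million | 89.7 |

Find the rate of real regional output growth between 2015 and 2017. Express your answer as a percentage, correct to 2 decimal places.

Real regional output 2015 = 7334.90 / 0.867 = 8460.09.
Real regional output 2017 = 7714.66 / 0.897 = 8600.51.
Real growth = 8600.51 / 8460.09 − 1 = 0.0166.

1.66%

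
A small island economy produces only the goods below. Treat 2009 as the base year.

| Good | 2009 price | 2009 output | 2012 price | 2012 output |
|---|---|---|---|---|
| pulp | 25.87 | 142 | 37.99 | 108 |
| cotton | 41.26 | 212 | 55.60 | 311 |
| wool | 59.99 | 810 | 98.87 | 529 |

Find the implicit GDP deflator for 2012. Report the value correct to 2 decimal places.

155.61

Nominal GDP 2012 = 37.99·108 + 55.60·311 + 98.87·529 = 73696.75.
Real GDP 2012 (at 2009 prices) = 25.87·108 + 41.26·311 + 59.99·529 = 47360.53.
Deflator = Nominal/Real × 100 = 73696.75/47360.53 × 100 = 155.608.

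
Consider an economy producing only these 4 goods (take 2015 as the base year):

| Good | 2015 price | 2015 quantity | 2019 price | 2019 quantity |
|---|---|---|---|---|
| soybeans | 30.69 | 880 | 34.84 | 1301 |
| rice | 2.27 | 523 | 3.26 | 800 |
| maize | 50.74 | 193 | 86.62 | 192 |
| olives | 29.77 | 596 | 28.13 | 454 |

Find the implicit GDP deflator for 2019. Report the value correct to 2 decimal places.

Nominal GDP 2019 = 34.84·1301 + 3.26·800 + 86.62·192 + 28.13·454 = 77336.90.
Real GDP 2019 (at 2015 prices) = 30.69·1301 + 2.27·800 + 50.74·192 + 29.77·454 = 65001.35.
Deflator = Nominal/Real × 100 = 77336.90/65001.35 × 100 = 118.977.

118.98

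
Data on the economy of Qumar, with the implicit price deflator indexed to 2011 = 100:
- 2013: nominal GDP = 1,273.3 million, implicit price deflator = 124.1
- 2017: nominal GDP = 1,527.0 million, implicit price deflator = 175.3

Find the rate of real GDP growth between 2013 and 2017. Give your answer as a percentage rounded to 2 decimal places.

-15.10%

Real GDP 2013 = 1273.3 / 1.241 = 1026.03.
Real GDP 2017 = 1527.0 / 1.753 = 871.08.
Real growth = 871.08 / 1026.03 − 1 = -0.1510.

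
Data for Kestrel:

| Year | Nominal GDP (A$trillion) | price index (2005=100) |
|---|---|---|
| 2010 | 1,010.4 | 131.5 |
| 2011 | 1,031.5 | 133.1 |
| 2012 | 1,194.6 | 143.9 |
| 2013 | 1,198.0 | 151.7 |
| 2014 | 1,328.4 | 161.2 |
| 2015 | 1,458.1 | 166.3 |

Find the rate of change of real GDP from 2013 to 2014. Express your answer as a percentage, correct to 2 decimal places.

4.35%

Real GDP 2013 = 1198.0/1.517 = 789.72.
Real GDP 2014 = 1328.4/1.612 = 824.07.
Change = 824.07/789.72 − 1 = 0.0435.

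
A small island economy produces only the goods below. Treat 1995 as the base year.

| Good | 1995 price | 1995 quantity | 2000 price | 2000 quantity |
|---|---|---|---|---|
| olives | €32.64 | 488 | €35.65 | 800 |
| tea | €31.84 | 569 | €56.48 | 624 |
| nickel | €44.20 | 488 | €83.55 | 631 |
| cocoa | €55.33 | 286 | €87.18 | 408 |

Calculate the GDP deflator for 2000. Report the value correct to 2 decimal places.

Nominal GDP 2000 = 35.65·800 + 56.48·624 + 83.55·631 + 87.18·408 = 152053.01.
Real GDP 2000 (at 1995 prices) = 32.64·800 + 31.84·624 + 44.20·631 + 55.33·408 = 96445.00.
Deflator = Nominal/Real × 100 = 152053.01/96445.00 × 100 = 157.658.

157.66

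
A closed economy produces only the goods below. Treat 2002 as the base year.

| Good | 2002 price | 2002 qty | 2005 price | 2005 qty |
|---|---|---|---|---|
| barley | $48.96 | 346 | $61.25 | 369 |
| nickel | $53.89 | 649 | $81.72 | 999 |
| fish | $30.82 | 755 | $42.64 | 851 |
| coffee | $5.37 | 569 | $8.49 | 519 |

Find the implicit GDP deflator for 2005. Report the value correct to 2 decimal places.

Nominal GDP 2005 = 61.25·369 + 81.72·999 + 42.64·851 + 8.49·519 = 144932.48.
Real GDP 2005 (at 2002 prices) = 48.96·369 + 53.89·999 + 30.82·851 + 5.37·519 = 100917.20.
Deflator = Nominal/Real × 100 = 144932.48/100917.20 × 100 = 143.615.

143.62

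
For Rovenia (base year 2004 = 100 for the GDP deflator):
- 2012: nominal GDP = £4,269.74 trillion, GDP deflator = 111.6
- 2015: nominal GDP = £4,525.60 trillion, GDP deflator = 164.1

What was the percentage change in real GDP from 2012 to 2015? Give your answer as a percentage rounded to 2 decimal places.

-27.92%

Real GDP 2012 = 4269.74 / 1.116 = 3825.93.
Real GDP 2015 = 4525.60 / 1.641 = 2757.83.
Real growth = 2757.83 / 3825.93 − 1 = -0.2792.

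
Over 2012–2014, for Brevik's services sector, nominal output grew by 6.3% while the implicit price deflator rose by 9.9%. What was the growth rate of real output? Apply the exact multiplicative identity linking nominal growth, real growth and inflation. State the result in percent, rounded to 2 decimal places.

-3.28%

(1 + g_nom) = (1 + g_real)(1 + π), so g_real = 1.0630 / 1.0990 − 1 = -0.03276.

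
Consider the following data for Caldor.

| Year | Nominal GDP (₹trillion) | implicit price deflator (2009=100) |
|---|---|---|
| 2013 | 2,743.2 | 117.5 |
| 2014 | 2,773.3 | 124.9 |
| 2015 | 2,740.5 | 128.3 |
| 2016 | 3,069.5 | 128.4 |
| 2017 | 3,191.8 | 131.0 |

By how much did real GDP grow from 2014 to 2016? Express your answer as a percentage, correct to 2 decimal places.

Real GDP 2014 = 2773.3/1.249 = 2220.42.
Real GDP 2016 = 3069.5/1.284 = 2390.58.
Change = 2390.58/2220.42 − 1 = 0.0766.

7.66%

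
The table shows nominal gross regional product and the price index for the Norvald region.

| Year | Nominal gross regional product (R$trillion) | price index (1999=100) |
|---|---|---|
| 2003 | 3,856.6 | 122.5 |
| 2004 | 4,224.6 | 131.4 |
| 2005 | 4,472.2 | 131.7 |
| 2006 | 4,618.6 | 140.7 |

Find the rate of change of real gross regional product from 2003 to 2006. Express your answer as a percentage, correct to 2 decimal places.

4.27%

Real gross regional product 2003 = 3856.6/1.225 = 3148.24.
Real gross regional product 2006 = 4618.6/1.407 = 3282.59.
Change = 3282.59/3148.24 − 1 = 0.0427.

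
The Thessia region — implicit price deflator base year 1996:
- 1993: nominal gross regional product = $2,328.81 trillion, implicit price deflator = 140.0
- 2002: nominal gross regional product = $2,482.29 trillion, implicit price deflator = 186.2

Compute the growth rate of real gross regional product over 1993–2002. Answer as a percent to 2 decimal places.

-19.86%

Deflate each year: 1993 → 2328.81/1.400 = 1663.44; 2002 → 2482.29/1.862 = 1333.13.
So real gross regional product changed by 1333.13/1663.44 − 1 = -0.1986, i.e. -19.86%.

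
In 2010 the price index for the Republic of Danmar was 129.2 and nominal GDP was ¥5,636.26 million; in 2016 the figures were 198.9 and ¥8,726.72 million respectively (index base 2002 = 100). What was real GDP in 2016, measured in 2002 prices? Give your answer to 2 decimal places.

Real GDP = Nominal / (price index/100) = 8726.72 / 1.989 = 4387.49.

¥4,387.49 million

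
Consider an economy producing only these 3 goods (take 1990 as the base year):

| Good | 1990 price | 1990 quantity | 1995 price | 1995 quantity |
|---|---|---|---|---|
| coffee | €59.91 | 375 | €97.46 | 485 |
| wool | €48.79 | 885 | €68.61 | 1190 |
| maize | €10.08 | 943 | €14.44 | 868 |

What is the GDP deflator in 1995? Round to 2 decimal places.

Nominal GDP 1995 = 97.46·485 + 68.61·1190 + 14.44·868 = 141447.92.
Real GDP 1995 (at 1990 prices) = 59.91·485 + 48.79·1190 + 10.08·868 = 95865.89.
Deflator = Nominal/Real × 100 = 141447.92/95865.89 × 100 = 147.548.

147.55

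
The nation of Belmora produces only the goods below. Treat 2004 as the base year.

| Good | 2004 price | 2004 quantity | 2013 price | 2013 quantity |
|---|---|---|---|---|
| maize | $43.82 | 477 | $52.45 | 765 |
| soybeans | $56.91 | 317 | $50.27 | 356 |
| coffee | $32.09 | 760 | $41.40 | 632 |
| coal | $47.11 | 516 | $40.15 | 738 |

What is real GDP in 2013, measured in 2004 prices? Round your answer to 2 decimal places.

Real GDP 2013 = Σ (p_2004 × q_2013) = 43.82·765 + 56.91·356 + 32.09·632 + 47.11·738 = 108830.32.

$108830.32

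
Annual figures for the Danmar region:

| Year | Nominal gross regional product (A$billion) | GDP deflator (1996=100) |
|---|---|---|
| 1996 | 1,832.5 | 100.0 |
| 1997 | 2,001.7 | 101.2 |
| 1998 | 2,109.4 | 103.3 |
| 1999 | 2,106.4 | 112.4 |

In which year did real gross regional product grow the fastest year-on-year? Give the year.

1997

1997: real = 2001.7/1.012 = 1977.96; growth vs 1996 (1832.50) = 7.94%.
1998: real = 2109.4/1.033 = 2042.01; growth vs 1997 (1977.96) = 3.24%.
1999: real = 2106.4/1.124 = 1874.02; growth vs 1998 (2042.01) = -8.23%.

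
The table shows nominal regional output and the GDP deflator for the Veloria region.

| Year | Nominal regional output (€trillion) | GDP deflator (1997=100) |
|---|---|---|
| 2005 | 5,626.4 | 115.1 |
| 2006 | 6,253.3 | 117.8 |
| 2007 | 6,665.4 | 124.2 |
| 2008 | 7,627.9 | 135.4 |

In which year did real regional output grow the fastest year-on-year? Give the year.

2006

2006: real = 6253.3/1.178 = 5308.40; growth vs 2005 (4888.27) = 8.59%.
2007: real = 6665.4/1.242 = 5366.67; growth vs 2006 (5308.40) = 1.10%.
2008: real = 7627.9/1.354 = 5633.60; growth vs 2007 (5366.67) = 4.97%.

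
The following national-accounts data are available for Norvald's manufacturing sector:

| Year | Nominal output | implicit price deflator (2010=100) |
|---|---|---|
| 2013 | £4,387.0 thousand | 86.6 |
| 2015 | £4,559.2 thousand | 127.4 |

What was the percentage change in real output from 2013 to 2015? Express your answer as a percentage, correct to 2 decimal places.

-29.36%

Deflate each year: 2013 → 4387.0/0.866 = 5065.82; 2015 → 4559.2/1.274 = 3578.65.
So real output changed by 3578.65/5065.82 − 1 = -0.2936, i.e. -29.36%.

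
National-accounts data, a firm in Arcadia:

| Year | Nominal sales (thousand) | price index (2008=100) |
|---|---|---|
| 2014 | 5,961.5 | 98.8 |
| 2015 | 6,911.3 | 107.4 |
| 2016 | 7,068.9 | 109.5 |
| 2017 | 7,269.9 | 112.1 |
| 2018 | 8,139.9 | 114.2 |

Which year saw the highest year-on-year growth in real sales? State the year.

2015: real = 6911.3/1.074 = 6435.10; growth vs 2014 (6033.91) = 6.65%.
2016: real = 7068.9/1.095 = 6455.62; growth vs 2015 (6435.10) = 0.32%.
2017: real = 7269.9/1.121 = 6485.19; growth vs 2016 (6455.62) = 0.46%.
2018: real = 8139.9/1.142 = 7127.76; growth vs 2017 (6485.19) = 9.91%.

2018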